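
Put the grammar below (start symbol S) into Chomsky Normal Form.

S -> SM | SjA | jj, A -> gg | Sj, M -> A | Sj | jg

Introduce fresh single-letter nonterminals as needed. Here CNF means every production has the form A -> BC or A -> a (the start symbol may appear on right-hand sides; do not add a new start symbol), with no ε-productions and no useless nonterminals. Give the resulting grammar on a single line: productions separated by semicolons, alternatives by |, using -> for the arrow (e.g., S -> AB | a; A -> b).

No ε-productions.
After unit-elimination: S -> SM | jj | SjA; A -> Sj | gg; M -> Sj | gg | jg.
TERM: introduce C -> g, B -> j and substitute in every rule of length ≥2.
BIN: S -> SBA becomes S -> SD, D -> BA.

S -> BB | SD | SM; A -> CC | SB; B -> j; C -> g; D -> BA; M -> BC | CC | SB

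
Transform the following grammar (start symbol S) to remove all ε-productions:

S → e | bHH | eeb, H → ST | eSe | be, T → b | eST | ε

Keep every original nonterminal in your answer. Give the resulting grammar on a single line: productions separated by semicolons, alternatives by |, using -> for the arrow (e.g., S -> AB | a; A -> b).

S -> e | bHH | eeb; H -> S | ST | be | eSe; T -> b | eS | eST

Nullable set: {T}.
H -> ST: T nullable, giving S | ST.
Drop T -> ε.
T -> eST: T nullable, giving eS | eST.
Unchanged (no nullable symbols): S -> bHH; S -> e; S -> eeb; H -> be; H -> eSe; T -> b.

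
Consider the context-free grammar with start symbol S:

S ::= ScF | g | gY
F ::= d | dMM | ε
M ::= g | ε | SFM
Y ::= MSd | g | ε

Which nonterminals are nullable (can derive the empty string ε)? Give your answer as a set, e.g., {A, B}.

{F, M, Y}

Directly nullable (have an ε-rule): {F, M, Y}.
Not nullable: S — each has a terminal in every rule's right-hand side or depends on a non-nullable symbol.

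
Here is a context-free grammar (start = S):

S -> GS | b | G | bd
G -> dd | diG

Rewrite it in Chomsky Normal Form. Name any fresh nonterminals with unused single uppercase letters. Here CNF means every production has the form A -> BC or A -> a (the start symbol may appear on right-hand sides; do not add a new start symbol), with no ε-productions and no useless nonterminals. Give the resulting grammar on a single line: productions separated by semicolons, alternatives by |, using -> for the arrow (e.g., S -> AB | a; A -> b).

No ε-productions.
After unit-elimination: S -> b | GS | bd | dd | diG; G -> dd | diG.
TERM: introduce C -> b, A -> d, B -> i and substitute in every rule of length ≥2.
BIN: G -> ABG becomes G -> AD, D -> BG; S -> ABG becomes S -> AE, E -> BG.

S -> b | AA | AE | CA | GS; A -> d; B -> i; C -> b; D -> BG; E -> BG; G -> AA | AD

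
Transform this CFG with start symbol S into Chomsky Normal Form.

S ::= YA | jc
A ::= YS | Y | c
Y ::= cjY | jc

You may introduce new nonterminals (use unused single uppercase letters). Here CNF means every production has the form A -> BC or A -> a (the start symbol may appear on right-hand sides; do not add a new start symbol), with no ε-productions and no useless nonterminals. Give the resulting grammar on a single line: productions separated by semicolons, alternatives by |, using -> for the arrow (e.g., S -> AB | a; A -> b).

S -> CB | YA; A -> c | BD | CB | YS; B -> c; C -> j; D -> CY; E -> CY; Y -> BE | CB

No ε-productions.
After unit-elimination: S -> YA | jc; A -> c | YS | jc | cjY; Y -> jc | cjY.
TERM: introduce B -> c, C -> j and substitute in every rule of length ≥2.
BIN: A -> BCY becomes A -> BD, D -> CY; Y -> BCY becomes Y -> BE, E -> CY.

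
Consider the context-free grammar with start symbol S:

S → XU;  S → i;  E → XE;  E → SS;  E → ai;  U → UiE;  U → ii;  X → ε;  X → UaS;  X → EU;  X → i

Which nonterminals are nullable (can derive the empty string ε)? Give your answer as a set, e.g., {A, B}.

{X}

Directly nullable (have an ε-rule): {X}.
Not nullable: E, S, U — each has a terminal in every rule's right-hand side or depends on a non-nullable symbol.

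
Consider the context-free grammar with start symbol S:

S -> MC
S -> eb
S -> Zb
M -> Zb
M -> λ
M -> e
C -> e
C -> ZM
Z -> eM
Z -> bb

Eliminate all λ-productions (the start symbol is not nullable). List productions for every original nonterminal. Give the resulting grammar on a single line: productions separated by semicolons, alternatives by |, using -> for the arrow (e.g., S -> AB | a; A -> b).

S -> C | MC | Zb | eb; C -> Z | e | ZM; M -> e | Zb; Z -> e | bb | eM

Nullable set: {M}.
S -> MC: M nullable, giving C | MC.
C -> ZM: M nullable, giving Z | ZM.
Drop M -> λ.
Z -> eM: M nullable, giving e | eM.
Unchanged (no nullable symbols): S -> Zb; S -> eb; C -> e; M -> Zb; M -> e; Z -> bb.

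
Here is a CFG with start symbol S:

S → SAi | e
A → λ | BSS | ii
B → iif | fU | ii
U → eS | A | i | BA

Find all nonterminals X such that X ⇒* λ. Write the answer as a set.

{A, U}

Directly nullable (have an ε-rule): {A}.
U is nullable via U -> A (every symbol on the right is already known nullable).
Not nullable: B, S — each has a terminal in every rule's right-hand side or depends on a non-nullable symbol.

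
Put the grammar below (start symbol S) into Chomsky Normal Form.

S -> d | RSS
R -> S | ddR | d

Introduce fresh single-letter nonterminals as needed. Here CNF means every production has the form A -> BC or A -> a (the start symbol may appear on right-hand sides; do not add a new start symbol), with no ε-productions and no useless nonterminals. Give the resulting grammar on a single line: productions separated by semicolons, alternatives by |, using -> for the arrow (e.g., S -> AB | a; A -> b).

No ε-productions.
After unit-elimination: S -> d | RSS; R -> d | RSS | ddR.
TERM: introduce A -> d and substitute in every rule of length ≥2.
BIN: R -> AAR becomes R -> AB, B -> AR; R -> RSS becomes R -> RC, C -> SS; S -> RSS becomes S -> RD, D -> SS.

S -> d | RD; A -> d; B -> AR; C -> SS; D -> SS; R -> d | AB | RC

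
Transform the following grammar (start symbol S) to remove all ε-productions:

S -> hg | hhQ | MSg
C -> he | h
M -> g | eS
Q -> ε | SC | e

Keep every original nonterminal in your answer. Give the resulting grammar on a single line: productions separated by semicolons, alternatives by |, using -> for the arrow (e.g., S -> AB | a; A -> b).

S -> hg | hh | MSg | hhQ; C -> h | he; M -> g | eS; Q -> e | SC

Nullable set: {Q}.
S -> hhQ: Q nullable, giving hh | hhQ.
Drop Q -> ε.
Unchanged (no nullable symbols): S -> MSg; S -> hg; C -> h; C -> he; M -> eS; M -> g; Q -> SC; Q -> e.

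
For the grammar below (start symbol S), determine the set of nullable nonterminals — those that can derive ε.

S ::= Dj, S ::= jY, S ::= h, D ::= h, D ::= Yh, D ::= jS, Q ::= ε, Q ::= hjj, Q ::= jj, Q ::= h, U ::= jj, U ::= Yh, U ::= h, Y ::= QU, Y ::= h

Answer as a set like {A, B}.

{Q}

Directly nullable (have an ε-rule): {Q}.
Not nullable: D, S, U, Y — each has a terminal in every rule's right-hand side or depends on a non-nullable symbol.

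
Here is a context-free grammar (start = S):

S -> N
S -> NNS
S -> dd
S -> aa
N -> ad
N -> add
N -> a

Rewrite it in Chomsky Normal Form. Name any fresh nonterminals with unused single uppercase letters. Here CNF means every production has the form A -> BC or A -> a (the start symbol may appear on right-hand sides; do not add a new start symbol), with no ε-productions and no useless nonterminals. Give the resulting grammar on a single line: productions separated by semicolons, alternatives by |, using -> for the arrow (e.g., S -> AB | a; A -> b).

S -> a | AA | AB | AD | BB | NE; A -> a; B -> d; C -> BB; D -> BB; E -> NS; N -> a | AB | AC

No ε-productions.
After unit-elimination: S -> a | aa | ad | dd | NNS | add; N -> a | ad | add.
TERM: introduce A -> a, B -> d and substitute in every rule of length ≥2.
BIN: N -> ABB becomes N -> AC, C -> BB; S -> ABB becomes S -> AD, D -> BB; S -> NNS becomes S -> NE, E -> NS.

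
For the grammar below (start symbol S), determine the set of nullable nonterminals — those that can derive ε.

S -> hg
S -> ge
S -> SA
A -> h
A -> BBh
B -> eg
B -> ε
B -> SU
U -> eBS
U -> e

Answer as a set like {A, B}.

Directly nullable (have an ε-rule): {B}.
Not nullable: A, S, U — each has a terminal in every rule's right-hand side or depends on a non-nullable symbol.

{B}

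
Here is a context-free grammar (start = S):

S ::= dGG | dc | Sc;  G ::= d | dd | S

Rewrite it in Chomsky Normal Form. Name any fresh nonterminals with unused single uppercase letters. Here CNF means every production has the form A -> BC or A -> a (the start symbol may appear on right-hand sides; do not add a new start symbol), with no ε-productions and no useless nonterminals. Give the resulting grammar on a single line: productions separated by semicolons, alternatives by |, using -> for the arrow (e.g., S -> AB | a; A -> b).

S -> BA | BD | SA; A -> c; B -> d; C -> GG; D -> GG; G -> d | BA | BB | BC | SA

No ε-productions.
After unit-elimination: S -> Sc | dc | dGG; G -> d | Sc | dc | dd | dGG.
TERM: introduce A -> c, B -> d and substitute in every rule of length ≥2.
BIN: G -> BGG becomes G -> BC, C -> GG; S -> BGG becomes S -> BD, D -> GG.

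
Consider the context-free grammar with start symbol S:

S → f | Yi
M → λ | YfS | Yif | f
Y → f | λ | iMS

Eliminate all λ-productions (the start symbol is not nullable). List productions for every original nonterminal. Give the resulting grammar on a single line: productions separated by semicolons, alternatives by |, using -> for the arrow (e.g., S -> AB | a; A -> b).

S -> f | i | Yi; M -> f | fS | if | YfS | Yif; Y -> f | iS | iMS

Nullable set: {M, Y}.
S -> Yi: Y nullable, giving Yi | i.
Drop M -> λ.
M -> YfS: Y nullable, giving YfS | fS.
M -> Yif: Y nullable, giving Yif | if.
Drop Y -> λ.
Y -> iMS: M nullable, giving iMS | iS.
Unchanged (no nullable symbols): S -> f; M -> f; Y -> f.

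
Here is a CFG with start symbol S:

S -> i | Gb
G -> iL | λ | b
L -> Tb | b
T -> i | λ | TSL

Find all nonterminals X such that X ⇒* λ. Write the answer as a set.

{G, T}

Directly nullable (have an ε-rule): {G, T}.
Not nullable: L, S — each has a terminal in every rule's right-hand side or depends on a non-nullable symbol.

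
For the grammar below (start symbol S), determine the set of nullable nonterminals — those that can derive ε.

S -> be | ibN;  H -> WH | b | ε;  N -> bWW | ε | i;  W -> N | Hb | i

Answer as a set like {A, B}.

{H, N, W}

Directly nullable (have an ε-rule): {H, N}.
W is nullable via W -> N (every symbol on the right is already known nullable).
Not nullable: S — each has a terminal in every rule's right-hand side or depends on a non-nullable symbol.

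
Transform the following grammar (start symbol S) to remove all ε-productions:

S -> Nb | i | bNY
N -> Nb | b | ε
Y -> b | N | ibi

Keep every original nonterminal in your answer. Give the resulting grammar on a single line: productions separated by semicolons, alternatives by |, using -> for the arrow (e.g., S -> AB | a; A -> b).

S -> b | i | Nb | bN | bY | bNY; N -> b | Nb; Y -> N | b | ibi

Nullable set: {N, Y}.
S -> Nb: N nullable, giving Nb | b.
S -> bNY: N, Y nullable, giving b | bN | bNY | bY.
Drop N -> ε.
N -> Nb: N nullable, giving Nb | b.
Y -> N: N nullable, giving N.
Unchanged (no nullable symbols): S -> i; N -> b; Y -> b; Y -> ibi.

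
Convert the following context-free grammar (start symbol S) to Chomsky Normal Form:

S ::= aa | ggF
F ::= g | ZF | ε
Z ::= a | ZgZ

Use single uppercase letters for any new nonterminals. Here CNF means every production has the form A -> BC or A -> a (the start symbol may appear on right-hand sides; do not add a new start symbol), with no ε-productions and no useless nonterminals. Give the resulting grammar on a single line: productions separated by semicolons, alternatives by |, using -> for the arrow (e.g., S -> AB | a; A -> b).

Nullable: {F}; after ε-elimination: S -> aa | gg | ggF; F -> Z | g | ZF; Z -> a | ZgZ.
After unit-elimination: S -> aa | gg | ggF; F -> a | g | ZF | ZgZ; Z -> a | ZgZ.
TERM: introduce B -> a, A -> g and substitute in every rule of length ≥2.
BIN: F -> ZAZ becomes F -> ZC, C -> AZ; S -> AAF becomes S -> AD, D -> AF; Z -> ZAZ becomes Z -> ZE, E -> AZ.

S -> AA | AD | BB; A -> g; B -> a; C -> AZ; D -> AF; E -> AZ; F -> a | g | ZC | ZF; Z -> a | ZE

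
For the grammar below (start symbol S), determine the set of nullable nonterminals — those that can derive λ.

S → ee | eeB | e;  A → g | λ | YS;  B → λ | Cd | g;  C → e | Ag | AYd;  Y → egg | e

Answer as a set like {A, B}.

{A, B}

Directly nullable (have an ε-rule): {A, B}.
Not nullable: C, S, Y — each has a terminal in every rule's right-hand side or depends on a non-nullable symbol.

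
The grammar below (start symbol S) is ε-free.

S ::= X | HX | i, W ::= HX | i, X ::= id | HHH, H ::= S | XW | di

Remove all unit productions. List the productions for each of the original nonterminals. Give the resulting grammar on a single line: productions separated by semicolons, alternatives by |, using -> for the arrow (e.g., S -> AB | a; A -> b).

S -> i | HX | id | HHH; H -> i | HX | XW | di | id | HHH; W -> i | HX; X -> id | HHH

Unit productions: H->S, S->X.
Unit pairs (A ⇒* B via units): (H,S), (H,X), (S,X).
S: inherits non-unit rules of {S, X} → HHH | HX | i | id.
H: inherits non-unit rules of {H, S, X} → HHH | HX | XW | di | i | id.
W: inherits non-unit rules of {W} → HX | i.
X: inherits non-unit rules of {X} → HHH | id.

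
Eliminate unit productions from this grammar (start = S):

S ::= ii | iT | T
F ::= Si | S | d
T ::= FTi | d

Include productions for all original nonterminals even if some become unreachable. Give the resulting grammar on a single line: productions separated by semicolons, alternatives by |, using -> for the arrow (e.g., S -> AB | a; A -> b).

Unit productions: F->S, S->T.
Unit pairs (A ⇒* B via units): (F,S), (F,T), (S,T).
S: inherits non-unit rules of {S, T} → FTi | d | iT | ii.
F: inherits non-unit rules of {F, S, T} → FTi | Si | d | iT | ii.
T: inherits non-unit rules of {T} → FTi | d.

S -> d | iT | ii | FTi; F -> d | Si | iT | ii | FTi; T -> d | FTi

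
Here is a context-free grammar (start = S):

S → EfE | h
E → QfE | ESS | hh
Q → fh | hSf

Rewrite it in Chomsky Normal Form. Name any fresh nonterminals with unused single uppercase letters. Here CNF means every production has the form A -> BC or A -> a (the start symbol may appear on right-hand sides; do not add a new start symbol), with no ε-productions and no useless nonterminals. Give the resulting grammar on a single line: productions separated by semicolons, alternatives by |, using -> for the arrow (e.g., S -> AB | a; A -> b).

S -> h | EG; A -> f; B -> h; C -> SS; D -> AE; E -> BB | EC | QD; F -> SA; G -> AE; Q -> AB | BF

No ε-productions.
No unit productions to eliminate.
TERM: introduce A -> f, B -> h and substitute in every rule of length ≥2.
BIN: E -> ESS becomes E -> EC, C -> SS; E -> QAE becomes E -> QD, D -> AE; Q -> BSA becomes Q -> BF, F -> SA; S -> EAE becomes S -> EG, G -> AE.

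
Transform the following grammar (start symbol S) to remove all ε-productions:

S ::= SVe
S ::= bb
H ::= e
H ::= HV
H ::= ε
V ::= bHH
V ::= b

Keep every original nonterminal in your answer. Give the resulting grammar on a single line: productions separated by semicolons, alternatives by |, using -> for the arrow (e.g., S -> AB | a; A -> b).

Nullable set: {H}.
Drop H -> ε.
H -> HV: H nullable, giving HV | V.
V -> bHH: H, H nullable, giving b | bH | bHH.
Unchanged (no nullable symbols): S -> SVe; S -> bb; H -> e; V -> b.

S -> bb | SVe; H -> V | e | HV; V -> b | bH | bHH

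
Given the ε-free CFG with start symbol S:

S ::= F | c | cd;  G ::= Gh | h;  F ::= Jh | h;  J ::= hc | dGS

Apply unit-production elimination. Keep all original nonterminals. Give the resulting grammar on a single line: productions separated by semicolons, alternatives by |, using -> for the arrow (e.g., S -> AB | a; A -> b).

Unit productions: S->F.
Unit pairs (A ⇒* B via units): (S,F).
S: inherits non-unit rules of {F, S} → Jh | c | cd | h.
F: inherits non-unit rules of {F} → Jh | h.
G: inherits non-unit rules of {G} → Gh | h.
J: inherits non-unit rules of {J} → dGS | hc.

S -> c | h | Jh | cd; F -> h | Jh; G -> h | Gh; J -> hc | dGS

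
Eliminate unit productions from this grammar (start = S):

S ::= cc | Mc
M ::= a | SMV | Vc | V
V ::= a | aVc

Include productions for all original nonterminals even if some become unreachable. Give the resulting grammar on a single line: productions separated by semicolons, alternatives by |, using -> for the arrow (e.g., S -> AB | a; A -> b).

S -> Mc | cc; M -> a | Vc | SMV | aVc; V -> a | aVc

Unit productions: M->V.
Unit pairs (A ⇒* B via units): (M,V).
S: inherits non-unit rules of {S} → Mc | cc.
M: inherits non-unit rules of {M, V} → SMV | Vc | a | aVc.
V: inherits non-unit rules of {V} → a | aVc.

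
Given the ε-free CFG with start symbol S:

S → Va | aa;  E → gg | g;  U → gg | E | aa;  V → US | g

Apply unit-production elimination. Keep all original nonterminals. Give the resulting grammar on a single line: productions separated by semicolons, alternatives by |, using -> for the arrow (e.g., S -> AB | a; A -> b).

S -> Va | aa; E -> g | gg; U -> g | aa | gg; V -> g | US

Unit productions: U->E.
Unit pairs (A ⇒* B via units): (U,E).
S: inherits non-unit rules of {S} → Va | aa.
E: inherits non-unit rules of {E} → g | gg.
U: inherits non-unit rules of {E, U} → aa | g | gg.
V: inherits non-unit rules of {V} → US | g.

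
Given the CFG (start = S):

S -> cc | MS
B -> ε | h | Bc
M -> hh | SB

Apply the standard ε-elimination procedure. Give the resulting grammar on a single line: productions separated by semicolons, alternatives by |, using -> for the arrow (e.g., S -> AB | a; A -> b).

Nullable set: {B}.
Drop B -> ε.
B -> Bc: B nullable, giving Bc | c.
M -> SB: B nullable, giving S | SB.
Unchanged (no nullable symbols): S -> MS; S -> cc; B -> h; M -> hh.

S -> MS | cc; B -> c | h | Bc; M -> S | SB | hh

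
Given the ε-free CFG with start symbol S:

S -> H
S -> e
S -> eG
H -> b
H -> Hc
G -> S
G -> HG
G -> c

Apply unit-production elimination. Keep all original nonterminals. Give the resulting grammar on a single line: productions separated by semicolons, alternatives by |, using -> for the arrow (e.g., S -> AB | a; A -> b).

S -> b | e | Hc | eG; G -> b | c | e | HG | Hc | eG; H -> b | Hc

Unit productions: G->S, S->H.
Unit pairs (A ⇒* B via units): (G,H), (G,S), (S,H).
S: inherits non-unit rules of {H, S} → Hc | b | e | eG.
G: inherits non-unit rules of {G, H, S} → HG | Hc | b | c | e | eG.
H: inherits non-unit rules of {H} → Hc | b.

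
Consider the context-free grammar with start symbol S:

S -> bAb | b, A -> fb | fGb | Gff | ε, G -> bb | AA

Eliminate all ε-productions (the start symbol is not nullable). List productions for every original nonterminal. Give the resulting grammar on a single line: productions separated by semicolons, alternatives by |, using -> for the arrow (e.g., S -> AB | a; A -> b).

Nullable set: {A, G}.
S -> bAb: A nullable, giving bAb | bb.
Drop A -> ε.
A -> Gff: G nullable, giving Gff | ff.
A -> fGb: G nullable, giving fGb | fb.
G -> AA: A, A nullable, giving A | AA.
Unchanged (no nullable symbols): S -> b; A -> fb; G -> bb.

S -> b | bb | bAb; A -> fb | ff | Gff | fGb; G -> A | AA | bb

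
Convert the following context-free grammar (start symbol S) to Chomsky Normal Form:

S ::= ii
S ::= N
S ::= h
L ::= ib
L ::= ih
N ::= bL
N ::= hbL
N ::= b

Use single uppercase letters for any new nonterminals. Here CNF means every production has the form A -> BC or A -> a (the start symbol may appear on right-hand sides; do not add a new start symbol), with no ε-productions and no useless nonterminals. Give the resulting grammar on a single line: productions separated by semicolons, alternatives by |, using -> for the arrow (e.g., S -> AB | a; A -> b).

S -> b | h | AA | BL | CE; A -> i; B -> b; C -> h; E -> BL; L -> AB | AC

No ε-productions.
After unit-elimination: S -> b | h | bL | ii | hbL; L -> ib | ih; N -> b | bL | hbL.
TERM: introduce B -> b, C -> h, A -> i and substitute in every rule of length ≥2.
BIN: N -> CBL becomes N -> CD, D -> BL; S -> CBL becomes S -> CE, E -> BL.
Drop unreachable/unproductive: N.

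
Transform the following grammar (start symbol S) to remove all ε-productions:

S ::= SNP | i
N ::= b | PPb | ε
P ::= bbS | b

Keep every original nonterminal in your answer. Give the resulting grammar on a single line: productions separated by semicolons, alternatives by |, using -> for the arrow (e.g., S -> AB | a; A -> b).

Nullable set: {N}.
S -> SNP: N nullable, giving SNP | SP.
Drop N -> ε.
Unchanged (no nullable symbols): S -> i; N -> PPb; N -> b; P -> b; P -> bbS.

S -> i | SP | SNP; N -> b | PPb; P -> b | bbS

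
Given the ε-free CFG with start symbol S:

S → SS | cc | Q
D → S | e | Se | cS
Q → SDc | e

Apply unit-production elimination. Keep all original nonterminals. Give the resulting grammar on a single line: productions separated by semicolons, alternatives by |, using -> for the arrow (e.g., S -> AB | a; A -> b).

Unit productions: D->S, S->Q.
Unit pairs (A ⇒* B via units): (D,Q), (D,S), (S,Q).
S: inherits non-unit rules of {Q, S} → SDc | SS | cc | e.
D: inherits non-unit rules of {D, Q, S} → SDc | SS | Se | cS | cc | e.
Q: inherits non-unit rules of {Q} → SDc | e.

S -> e | SS | cc | SDc; D -> e | SS | Se | cS | cc | SDc; Q -> e | SDc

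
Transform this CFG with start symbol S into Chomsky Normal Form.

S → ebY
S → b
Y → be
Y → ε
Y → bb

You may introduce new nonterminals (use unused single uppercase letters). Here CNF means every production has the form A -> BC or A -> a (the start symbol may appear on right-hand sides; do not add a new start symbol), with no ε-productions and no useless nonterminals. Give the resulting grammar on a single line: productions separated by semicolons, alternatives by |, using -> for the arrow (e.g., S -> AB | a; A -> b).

S -> b | AB | AC; A -> e; B -> b; C -> BY; Y -> BA | BB

Nullable: {Y}; after ε-elimination: S -> b | eb | ebY; Y -> bb | be.
No unit productions to eliminate.
TERM: introduce B -> b, A -> e and substitute in every rule of length ≥2.
BIN: S -> ABY becomes S -> AC, C -> BY.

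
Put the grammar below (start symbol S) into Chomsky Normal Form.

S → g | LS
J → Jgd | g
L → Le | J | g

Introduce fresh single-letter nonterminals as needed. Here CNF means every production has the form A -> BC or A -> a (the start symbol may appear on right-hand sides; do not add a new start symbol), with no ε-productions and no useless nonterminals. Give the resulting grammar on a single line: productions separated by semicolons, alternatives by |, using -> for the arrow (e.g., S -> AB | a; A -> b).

No ε-productions.
After unit-elimination: S -> g | LS; J -> g | Jgd; L -> g | Le | Jgd.
TERM: introduce B -> d, C -> e, A -> g and substitute in every rule of length ≥2.
BIN: J -> JAB becomes J -> JD, D -> AB; L -> JAB becomes L -> JE, E -> AB.

S -> g | LS; A -> g; B -> d; C -> e; D -> AB; E -> AB; J -> g | JD; L -> g | JE | LC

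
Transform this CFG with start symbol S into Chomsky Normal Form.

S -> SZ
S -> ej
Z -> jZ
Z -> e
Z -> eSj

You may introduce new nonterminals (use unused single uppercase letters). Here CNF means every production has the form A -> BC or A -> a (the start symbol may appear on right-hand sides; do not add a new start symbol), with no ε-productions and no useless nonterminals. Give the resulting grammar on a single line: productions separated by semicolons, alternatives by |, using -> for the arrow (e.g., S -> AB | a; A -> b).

S -> AB | SZ; A -> e; B -> j; C -> SB; Z -> e | AC | BZ

No ε-productions.
No unit productions to eliminate.
TERM: introduce A -> e, B -> j and substitute in every rule of length ≥2.
BIN: Z -> ASB becomes Z -> AC, C -> SB.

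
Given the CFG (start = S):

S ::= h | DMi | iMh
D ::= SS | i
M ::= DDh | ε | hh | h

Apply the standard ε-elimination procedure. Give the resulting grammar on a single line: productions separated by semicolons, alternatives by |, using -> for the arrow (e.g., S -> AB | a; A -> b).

Nullable set: {M}.
S -> DMi: M nullable, giving DMi | Di.
S -> iMh: M nullable, giving iMh | ih.
Drop M -> ε.
Unchanged (no nullable symbols): S -> h; D -> SS; D -> i; M -> DDh; M -> h; M -> hh.

S -> h | Di | ih | DMi | iMh; D -> i | SS; M -> h | hh | DDh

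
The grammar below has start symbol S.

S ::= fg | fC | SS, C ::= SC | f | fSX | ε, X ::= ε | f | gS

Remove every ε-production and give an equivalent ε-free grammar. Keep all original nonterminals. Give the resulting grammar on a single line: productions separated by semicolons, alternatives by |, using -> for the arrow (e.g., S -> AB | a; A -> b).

Nullable set: {C, X}.
S -> fC: C nullable, giving f | fC.
Drop C -> ε.
C -> SC: C nullable, giving S | SC.
C -> fSX: X nullable, giving fS | fSX.
Drop X -> ε.
Unchanged (no nullable symbols): S -> SS; S -> fg; C -> f; X -> f; X -> gS.

S -> f | SS | fC | fg; C -> S | f | SC | fS | fSX; X -> f | gS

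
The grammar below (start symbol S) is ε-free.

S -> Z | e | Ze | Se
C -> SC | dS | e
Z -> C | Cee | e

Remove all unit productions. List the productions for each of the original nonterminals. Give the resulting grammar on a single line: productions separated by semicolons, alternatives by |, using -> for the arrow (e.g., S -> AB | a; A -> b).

S -> e | SC | Se | Ze | dS | Cee; C -> e | SC | dS; Z -> e | SC | dS | Cee

Unit productions: S->Z, Z->C.
Unit pairs (A ⇒* B via units): (S,C), (S,Z), (Z,C).
S: inherits non-unit rules of {C, S, Z} → Cee | SC | Se | Ze | dS | e.
C: inherits non-unit rules of {C} → SC | dS | e.
Z: inherits non-unit rules of {C, Z} → Cee | SC | dS | e.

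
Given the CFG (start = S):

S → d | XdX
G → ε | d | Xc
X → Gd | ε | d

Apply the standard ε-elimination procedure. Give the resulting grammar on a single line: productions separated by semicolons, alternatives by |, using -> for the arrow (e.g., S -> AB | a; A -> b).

S -> d | Xd | dX | XdX; G -> c | d | Xc; X -> d | Gd

Nullable set: {G, X}.
S -> XdX: X, X nullable, giving Xd | XdX | d | dX.
Drop G -> ε.
G -> Xc: X nullable, giving Xc | c.
Drop X -> ε.
X -> Gd: G nullable, giving Gd | d.
Unchanged (no nullable symbols): S -> d; G -> d; X -> d.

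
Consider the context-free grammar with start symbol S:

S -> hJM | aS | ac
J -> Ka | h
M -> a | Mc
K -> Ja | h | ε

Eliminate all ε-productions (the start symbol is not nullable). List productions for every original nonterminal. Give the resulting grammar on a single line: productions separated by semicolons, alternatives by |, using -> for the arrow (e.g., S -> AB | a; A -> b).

S -> aS | ac | hJM; J -> a | h | Ka; K -> h | Ja; M -> a | Mc

Nullable set: {K}.
J -> Ka: K nullable, giving Ka | a.
Drop K -> ε.
Unchanged (no nullable symbols): S -> aS; S -> ac; S -> hJM; J -> h; K -> Ja; K -> h; M -> Mc; M -> a.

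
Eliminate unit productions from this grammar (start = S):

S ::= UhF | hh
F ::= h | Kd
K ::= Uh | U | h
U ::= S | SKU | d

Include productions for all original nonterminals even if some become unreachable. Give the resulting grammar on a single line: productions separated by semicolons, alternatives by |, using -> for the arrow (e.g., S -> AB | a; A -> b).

S -> hh | UhF; F -> h | Kd; K -> d | h | Uh | hh | SKU | UhF; U -> d | hh | SKU | UhF

Unit productions: K->U, U->S.
Unit pairs (A ⇒* B via units): (K,S), (K,U), (U,S).
S: inherits non-unit rules of {S} → UhF | hh.
F: inherits non-unit rules of {F} → Kd | h.
K: inherits non-unit rules of {K, S, U} → SKU | Uh | UhF | d | h | hh.
U: inherits non-unit rules of {S, U} → SKU | UhF | d | hh.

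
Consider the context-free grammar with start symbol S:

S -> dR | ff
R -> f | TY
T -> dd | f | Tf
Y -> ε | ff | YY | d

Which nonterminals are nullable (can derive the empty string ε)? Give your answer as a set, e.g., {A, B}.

Directly nullable (have an ε-rule): {Y}.
Not nullable: R, S, T — each has a terminal in every rule's right-hand side or depends on a non-nullable symbol.

{Y}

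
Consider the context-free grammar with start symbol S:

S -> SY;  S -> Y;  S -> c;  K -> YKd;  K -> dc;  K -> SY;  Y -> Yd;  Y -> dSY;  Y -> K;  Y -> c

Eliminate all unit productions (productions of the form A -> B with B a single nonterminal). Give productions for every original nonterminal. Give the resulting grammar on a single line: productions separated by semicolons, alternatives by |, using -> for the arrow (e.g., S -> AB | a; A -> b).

Unit productions: S->Y, Y->K.
Unit pairs (A ⇒* B via units): (S,K), (S,Y), (Y,K).
S: inherits non-unit rules of {K, S, Y} → SY | YKd | Yd | c | dSY | dc.
K: inherits non-unit rules of {K} → SY | YKd | dc.
Y: inherits non-unit rules of {K, Y} → SY | YKd | Yd | c | dSY | dc.

S -> c | SY | Yd | dc | YKd | dSY; K -> SY | dc | YKd; Y -> c | SY | Yd | dc | YKd | dSY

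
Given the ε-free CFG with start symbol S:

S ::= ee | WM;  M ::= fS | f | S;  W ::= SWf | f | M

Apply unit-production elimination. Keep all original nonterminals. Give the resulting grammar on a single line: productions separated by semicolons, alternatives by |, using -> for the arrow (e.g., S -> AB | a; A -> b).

S -> WM | ee; M -> f | WM | ee | fS; W -> f | WM | ee | fS | SWf

Unit productions: M->S, W->M.
Unit pairs (A ⇒* B via units): (M,S), (W,M), (W,S).
S: inherits non-unit rules of {S} → WM | ee.
M: inherits non-unit rules of {M, S} → WM | ee | f | fS.
W: inherits non-unit rules of {M, S, W} → SWf | WM | ee | f | fS.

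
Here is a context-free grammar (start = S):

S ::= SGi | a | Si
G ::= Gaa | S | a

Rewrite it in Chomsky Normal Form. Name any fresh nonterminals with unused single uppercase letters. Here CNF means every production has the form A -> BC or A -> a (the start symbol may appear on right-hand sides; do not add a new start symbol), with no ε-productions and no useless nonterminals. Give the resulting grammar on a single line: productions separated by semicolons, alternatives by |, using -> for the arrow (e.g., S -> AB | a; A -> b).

S -> a | SB | SE; A -> a; B -> i; C -> AA; D -> GB; E -> GB; G -> a | GC | SB | SD

No ε-productions.
After unit-elimination: S -> a | Si | SGi; G -> a | Si | Gaa | SGi.
TERM: introduce A -> a, B -> i and substitute in every rule of length ≥2.
BIN: G -> GAA becomes G -> GC, C -> AA; G -> SGB becomes G -> SD, D -> GB; S -> SGB becomes S -> SE, E -> GB.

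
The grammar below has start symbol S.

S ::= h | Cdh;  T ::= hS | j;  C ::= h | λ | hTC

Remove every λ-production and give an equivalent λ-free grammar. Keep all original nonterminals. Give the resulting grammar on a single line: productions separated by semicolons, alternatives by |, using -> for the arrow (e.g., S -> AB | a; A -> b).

Nullable set: {C}.
S -> Cdh: C nullable, giving Cdh | dh.
Drop C -> λ.
C -> hTC: C nullable, giving hT | hTC.
Unchanged (no nullable symbols): S -> h; C -> h; T -> hS; T -> j.

S -> h | dh | Cdh; C -> h | hT | hTC; T -> j | hS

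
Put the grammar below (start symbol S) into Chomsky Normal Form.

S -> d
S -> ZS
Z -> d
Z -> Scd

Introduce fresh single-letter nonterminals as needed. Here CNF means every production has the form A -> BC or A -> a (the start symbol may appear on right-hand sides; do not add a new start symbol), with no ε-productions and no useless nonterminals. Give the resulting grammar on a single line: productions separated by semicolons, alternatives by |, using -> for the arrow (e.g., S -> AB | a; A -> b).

No ε-productions.
No unit productions to eliminate.
TERM: introduce A -> c, B -> d and substitute in every rule of length ≥2.
BIN: Z -> SAB becomes Z -> SC, C -> AB.

S -> d | ZS; A -> c; B -> d; C -> AB; Z -> d | SC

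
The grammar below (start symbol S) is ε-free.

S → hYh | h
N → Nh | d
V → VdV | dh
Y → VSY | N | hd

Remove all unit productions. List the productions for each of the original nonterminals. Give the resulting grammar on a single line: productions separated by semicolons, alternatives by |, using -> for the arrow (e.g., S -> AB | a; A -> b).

Unit productions: Y->N.
Unit pairs (A ⇒* B via units): (Y,N).
S: inherits non-unit rules of {S} → h | hYh.
N: inherits non-unit rules of {N} → Nh | d.
V: inherits non-unit rules of {V} → VdV | dh.
Y: inherits non-unit rules of {N, Y} → Nh | VSY | d | hd.

S -> h | hYh; N -> d | Nh; V -> dh | VdV; Y -> d | Nh | hd | VSY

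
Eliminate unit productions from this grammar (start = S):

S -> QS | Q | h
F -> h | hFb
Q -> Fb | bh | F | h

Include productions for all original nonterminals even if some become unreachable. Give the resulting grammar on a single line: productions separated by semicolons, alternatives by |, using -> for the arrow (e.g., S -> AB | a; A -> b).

Unit productions: Q->F, S->Q.
Unit pairs (A ⇒* B via units): (Q,F), (S,F), (S,Q).
S: inherits non-unit rules of {F, Q, S} → Fb | QS | bh | h | hFb.
F: inherits non-unit rules of {F} → h | hFb.
Q: inherits non-unit rules of {F, Q} → Fb | bh | h | hFb.

S -> h | Fb | QS | bh | hFb; F -> h | hFb; Q -> h | Fb | bh | hFb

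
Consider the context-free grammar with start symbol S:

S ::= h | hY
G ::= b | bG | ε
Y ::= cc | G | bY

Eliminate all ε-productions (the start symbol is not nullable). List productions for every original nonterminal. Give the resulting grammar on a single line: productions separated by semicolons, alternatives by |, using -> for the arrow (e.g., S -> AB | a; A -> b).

Nullable set: {G, Y}.
S -> hY: Y nullable, giving h | hY.
Drop G -> ε.
G -> bG: G nullable, giving b | bG.
Y -> G: G nullable, giving G.
Y -> bY: Y nullable, giving b | bY.
Unchanged (no nullable symbols): S -> h; G -> b; Y -> cc.

S -> h | hY; G -> b | bG; Y -> G | b | bY | cc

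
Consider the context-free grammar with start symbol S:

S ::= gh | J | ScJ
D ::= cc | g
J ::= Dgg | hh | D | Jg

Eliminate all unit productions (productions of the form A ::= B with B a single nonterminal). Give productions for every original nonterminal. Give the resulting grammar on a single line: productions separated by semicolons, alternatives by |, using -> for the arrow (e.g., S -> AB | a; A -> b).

Unit productions: J->D, S->J.
Unit pairs (A ⇒* B via units): (J,D), (S,D), (S,J).
S: inherits non-unit rules of {D, J, S} → Dgg | Jg | ScJ | cc | g | gh | hh.
D: inherits non-unit rules of {D} → cc | g.
J: inherits non-unit rules of {D, J} → Dgg | Jg | cc | g | hh.

S -> g | Jg | cc | gh | hh | Dgg | ScJ; D -> g | cc; J -> g | Jg | cc | hh | Dgg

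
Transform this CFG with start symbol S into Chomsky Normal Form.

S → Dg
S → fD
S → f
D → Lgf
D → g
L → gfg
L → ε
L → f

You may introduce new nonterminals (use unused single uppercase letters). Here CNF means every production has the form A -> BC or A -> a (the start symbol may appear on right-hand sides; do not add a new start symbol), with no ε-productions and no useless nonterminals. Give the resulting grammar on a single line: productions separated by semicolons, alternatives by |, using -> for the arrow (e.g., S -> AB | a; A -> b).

S -> f | BD | DA; A -> g; B -> f; C -> AB; D -> g | AB | LC; E -> BA; L -> f | AE

Nullable: {L}; after ε-elimination: S -> f | Dg | fD; D -> g | gf | Lgf; L -> f | gfg.
No unit productions to eliminate.
TERM: introduce B -> f, A -> g and substitute in every rule of length ≥2.
BIN: D -> LAB becomes D -> LC, C -> AB; L -> ABA becomes L -> AE, E -> BA.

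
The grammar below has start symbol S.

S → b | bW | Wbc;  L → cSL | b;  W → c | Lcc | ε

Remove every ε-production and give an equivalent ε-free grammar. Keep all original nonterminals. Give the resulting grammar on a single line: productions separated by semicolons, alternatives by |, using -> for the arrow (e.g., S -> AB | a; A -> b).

Nullable set: {W}.
S -> Wbc: W nullable, giving Wbc | bc.
S -> bW: W nullable, giving b | bW.
Drop W -> ε.
Unchanged (no nullable symbols): S -> b; L -> b; L -> cSL; W -> Lcc; W -> c.

S -> b | bW | bc | Wbc; L -> b | cSL; W -> c | Lcc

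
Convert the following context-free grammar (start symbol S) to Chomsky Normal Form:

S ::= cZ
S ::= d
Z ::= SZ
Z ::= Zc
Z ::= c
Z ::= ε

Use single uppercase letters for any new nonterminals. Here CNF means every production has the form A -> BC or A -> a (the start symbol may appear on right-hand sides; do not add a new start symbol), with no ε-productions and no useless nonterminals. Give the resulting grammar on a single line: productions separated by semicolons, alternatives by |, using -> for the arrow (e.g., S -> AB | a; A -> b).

S -> c | d | AZ; A -> c; Z -> c | d | AZ | SZ | ZA

Nullable: {Z}; after ε-elimination: S -> c | d | cZ; Z -> S | c | SZ | Zc.
After unit-elimination: S -> c | d | cZ; Z -> c | d | SZ | Zc | cZ.
TERM: introduce A -> c and substitute in every rule of length ≥2.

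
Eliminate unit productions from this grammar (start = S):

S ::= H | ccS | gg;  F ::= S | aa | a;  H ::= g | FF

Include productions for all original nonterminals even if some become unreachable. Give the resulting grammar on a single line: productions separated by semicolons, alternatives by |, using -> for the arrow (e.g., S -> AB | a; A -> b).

Unit productions: F->S, S->H.
Unit pairs (A ⇒* B via units): (F,H), (F,S), (S,H).
S: inherits non-unit rules of {H, S} → FF | ccS | g | gg.
F: inherits non-unit rules of {F, H, S} → FF | a | aa | ccS | g | gg.
H: inherits non-unit rules of {H} → FF | g.

S -> g | FF | gg | ccS; F -> a | g | FF | aa | gg | ccS; H -> g | FF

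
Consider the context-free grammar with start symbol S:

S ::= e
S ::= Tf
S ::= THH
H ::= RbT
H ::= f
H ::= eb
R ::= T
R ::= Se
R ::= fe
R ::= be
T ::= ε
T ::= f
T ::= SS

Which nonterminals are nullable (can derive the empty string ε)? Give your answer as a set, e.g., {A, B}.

{R, T}

Directly nullable (have an ε-rule): {T}.
R is nullable via R -> T (every symbol on the right is already known nullable).
Not nullable: H, S — each has a terminal in every rule's right-hand side or depends on a non-nullable symbol.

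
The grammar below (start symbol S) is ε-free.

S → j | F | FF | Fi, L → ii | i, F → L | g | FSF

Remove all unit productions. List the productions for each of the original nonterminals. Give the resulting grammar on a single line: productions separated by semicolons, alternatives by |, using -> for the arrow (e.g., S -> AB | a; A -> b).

S -> g | i | j | FF | Fi | ii | FSF; F -> g | i | ii | FSF; L -> i | ii

Unit productions: F->L, S->F.
Unit pairs (A ⇒* B via units): (F,L), (S,F), (S,L).
S: inherits non-unit rules of {F, L, S} → FF | FSF | Fi | g | i | ii | j.
F: inherits non-unit rules of {F, L} → FSF | g | i | ii.
L: inherits non-unit rules of {L} → i | ii.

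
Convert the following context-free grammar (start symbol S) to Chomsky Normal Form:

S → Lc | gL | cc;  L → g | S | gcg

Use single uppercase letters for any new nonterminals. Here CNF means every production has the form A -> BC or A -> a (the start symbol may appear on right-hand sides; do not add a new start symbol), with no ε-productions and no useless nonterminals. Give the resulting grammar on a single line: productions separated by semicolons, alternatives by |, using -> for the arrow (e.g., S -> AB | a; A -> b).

No ε-productions.
After unit-elimination: S -> Lc | cc | gL; L -> g | Lc | cc | gL | gcg.
TERM: introduce A -> c, B -> g and substitute in every rule of length ≥2.
BIN: L -> BAB becomes L -> BC, C -> AB.

S -> AA | BL | LA; A -> c; B -> g; C -> AB; L -> g | AA | BC | BL | LA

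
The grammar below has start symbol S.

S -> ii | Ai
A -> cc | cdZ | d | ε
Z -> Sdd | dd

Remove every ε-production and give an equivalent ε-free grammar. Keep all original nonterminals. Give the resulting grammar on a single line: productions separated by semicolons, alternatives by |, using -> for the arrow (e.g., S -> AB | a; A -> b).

S -> i | Ai | ii; A -> d | cc | cdZ; Z -> dd | Sdd

Nullable set: {A}.
S -> Ai: A nullable, giving Ai | i.
Drop A -> ε.
Unchanged (no nullable symbols): S -> ii; A -> cc; A -> cdZ; A -> d; Z -> Sdd; Z -> dd.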